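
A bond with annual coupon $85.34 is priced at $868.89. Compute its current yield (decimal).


Formula: Current yield = annual coupon / price
Substituting: CY = $85.34 / $868.89
CY = 0.098217

0.098217


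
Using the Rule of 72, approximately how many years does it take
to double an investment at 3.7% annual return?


Formula: Years ≈ 72 / r
Substituting: Years ≈ 72 / 3.7
Years ≈ 19.5

19.5 years


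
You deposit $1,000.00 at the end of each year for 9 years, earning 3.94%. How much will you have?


Formula: FV = PMT * ((1+r)^n - 1) / r
Growth factor: (1 + 0.0394)^9 = 1.415939
Numerator: 1.415939 - 1 = 0.415939
FV = $1,000.00 * 0.415939 / 0.0394 = $10,556.82

$10,556.82


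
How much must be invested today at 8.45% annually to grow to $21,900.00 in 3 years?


Formula: PV = FV / (1 + r)^n
Substituting: PV = $21,900.00 / (1 + 0.0845)^3
Discount factor: (1.0845)^3 = 1.275524
PV = $21,900.00 / 1.275524 = $17,169.41

$17,169.41


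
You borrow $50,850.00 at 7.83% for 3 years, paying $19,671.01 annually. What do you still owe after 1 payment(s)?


Formula: Balance = PV*(1+r)^k - PMT*((1+r)^k - 1)/r
Growth: (1 + 0.0783)^1 = 1.0783
Accumulated factor: ((1+r)^k - 1)/r = 1.0
Balance = $50,850.00 * 1.0783 - $19,671.01 * 1.0
Balance = $35,160.55

$35,160.55


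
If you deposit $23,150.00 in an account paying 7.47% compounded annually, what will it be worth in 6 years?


Formula: FV = P * (1 + r)^n
Substituting: FV = $23,150.00 * (1 + 0.0747)^6
Growth factor: (1.0747)^6 = 1.540719
FV = $23,150.00 * 1.540719 = $35,667.65

$35,667.65


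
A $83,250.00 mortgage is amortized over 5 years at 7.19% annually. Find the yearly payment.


Formula: PMT = PV * r / (1 - (1+r)^(-n))
Denominator: 1 - (1 + 0.0719)^(-5) = 0.29331
Numerator: $83,250.00 * 0.0719 = 5985.675
PMT = 5985.675 / 0.29331 = $20,407.30

$20,407.30


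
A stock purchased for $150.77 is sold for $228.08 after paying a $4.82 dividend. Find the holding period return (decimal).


Formula: HPR = (P1 - P0 + D) / P0
Gain: $228.08 - $150.77 + $4.82 = $82.13
HPR = $82.13 / $150.77 = 0.5447

0.5447


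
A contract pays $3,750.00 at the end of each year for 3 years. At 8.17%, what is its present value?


Formula: PV = PMT * (1 - (1+r)^(-n)) / r
Discount factor: (1 + 0.0817)^(-3) = 0.790095
Bracket: 1 - 0.790095 = 0.209905
PV = $3,750.00 * 0.209905 / 0.0817 = $9,634.55

$9,634.55


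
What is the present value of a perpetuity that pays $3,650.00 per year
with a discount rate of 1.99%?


Formula: PV = C / r
Substituting: PV = $3,650.00 / 0.0199
PV = $183,417.09

$183,417.09


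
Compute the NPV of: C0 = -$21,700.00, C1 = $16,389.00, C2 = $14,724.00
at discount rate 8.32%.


Formula: NPV = C0 + C1/(1+r) + C2/(1+r)^2
Discount C1: $16,389.00 / (1 + 0.0832) = $15,130.17
Discount C2: $14,724.00 / (1 + 0.0832)^2 = $12,548.98
NPV = -$21,700.00 + $15,130.17 + $12,548.98 = $5,979.15

$5,979.15


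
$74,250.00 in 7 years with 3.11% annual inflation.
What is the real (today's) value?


Formula: Real value = nominal / (1 + inflation)^years
Price level: (1 + 0.0311)^7 = 1.239098
Real value = $74,250.00 / 1.239098 = $59,922.64

$59,922.64


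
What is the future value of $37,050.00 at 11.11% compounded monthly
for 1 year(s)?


Formula: FV = P * (1 + r/m)^(m*t)
Period rate: r/m = 0.1111 / 12 = 0.009258
Total periods: m*t = 12 * 1 = 12
Growth factor: (1 + 0.009258)^12 = 1.116936
FV = $37,050.00 * 1.116936 = $41,382.46

$41,382.46


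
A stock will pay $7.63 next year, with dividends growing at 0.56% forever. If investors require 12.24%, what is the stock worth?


Formula: P = D1 / (r - g)
Spread: r - g = 0.1224 - 0.0056 = 0.1168
Substituting: P = $7.63 / 0.1168
P = $65.33

$65.33


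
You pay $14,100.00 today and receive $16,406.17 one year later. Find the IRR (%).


Formula: IRR = C1/C0 - 1
Substituting: IRR = $16,406.17 / $14,100.00 - 1
Ratio: 1.163558 - 1 = 0.163558
IRR = 16.3558%

16.3558%


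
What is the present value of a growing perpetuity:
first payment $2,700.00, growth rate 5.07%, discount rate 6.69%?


Formula: PV = C / (r - g)
Spread: r - g = 0.0669 - 0.0507 = 0.0162
Substituting: PV = $2,700.00 / 0.0162
PV = $166,666.67

$166,666.67


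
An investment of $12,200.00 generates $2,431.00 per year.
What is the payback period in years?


Formula: Payback = investment / annual cash flow
Substituting: Payback = $12,200.00 / $2,431.00
Payback = 5.0185 years

5.0185 years


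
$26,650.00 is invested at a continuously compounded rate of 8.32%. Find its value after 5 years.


Formula: FV = P * e^(r*t)
Exponent: r*t = 0.0832 * 5 = 0.416
e^(0.416) = 1.515886
FV = $26,650.00 * 1.515886 = $40,398.36

$40,398.36


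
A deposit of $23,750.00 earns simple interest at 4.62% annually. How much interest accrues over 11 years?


Formula: I = P * r * t
Substituting: I = $23,750.00 * 0.0462 * 11
Step: I = $23,750.00 * 0.5082
I = $12,069.75

$12,069.75


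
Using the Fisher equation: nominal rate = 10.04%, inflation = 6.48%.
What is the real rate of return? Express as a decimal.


Formula: (1 + r_real) = (1 + r_nom) / (1 + inflation)
Substituting: (1 + r_real) = 1.1004 / 1.0648
(1 + r_real) = 1.033434
r_real = 1.033434 - 1 = 0.033434

0.033434


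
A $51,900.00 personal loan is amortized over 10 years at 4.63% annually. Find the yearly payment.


Formula: PMT = PV * r / (1 - (1+r)^(-n))
Denominator: 1 - (1 + 0.0463)^(-10) = 0.364028
Numerator: $51,900.00 * 0.0463 = 2402.97
PMT = 2402.97 / 0.364028 = $6,601.05

$6,601.05


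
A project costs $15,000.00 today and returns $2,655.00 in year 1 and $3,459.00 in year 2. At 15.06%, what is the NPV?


Formula: NPV = C0 + C1/(1+r) + C2/(1+r)^2
Discount C1: $2,655.00 / (1 + 0.1506) = $2,307.49
Discount C2: $3,459.00 / (1 + 0.1506)^2 = $2,612.77
NPV = -$15,000.00 + $2,307.49 + $2,612.77 = -$10,079.73

-$10,079.73


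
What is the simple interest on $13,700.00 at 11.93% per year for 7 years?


Formula: I = P * r * t
Substituting: I = $13,700.00 * 0.1193 * 7
Step: I = $13,700.00 * 0.8351
I = $11,440.87

$11,440.87


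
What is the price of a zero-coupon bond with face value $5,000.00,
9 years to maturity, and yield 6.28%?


Formula: Price = FV / (1 + r)^n
Substituting: Price = $5,000.00 / (1 + 0.0628)^9
Discount factor: (1.0628)^9 = 1.730071
Price = $5,000.00 / 1.730071 = $2,890.05

$2,890.05


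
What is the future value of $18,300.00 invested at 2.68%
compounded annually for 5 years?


Formula: FV = P * (1 + r)^n
Substituting: FV = $18,300.00 * (1 + 0.0268)^5
Growth factor: (1.0268)^5 = 1.141377
FV = $18,300.00 * 1.141377 = $20,887.21

$20,887.21


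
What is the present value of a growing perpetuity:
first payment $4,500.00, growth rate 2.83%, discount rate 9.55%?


Formula: PV = C / (r - g)
Spread: r - g = 0.0955 - 0.0283 = 0.0672
Substituting: PV = $4,500.00 / 0.0672
PV = $66,964.29

$66,964.29


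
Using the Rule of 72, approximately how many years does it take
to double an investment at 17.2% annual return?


Formula: Years ≈ 72 / r
Substituting: Years ≈ 72 / 17.2
Years ≈ 4.2

4.2 years


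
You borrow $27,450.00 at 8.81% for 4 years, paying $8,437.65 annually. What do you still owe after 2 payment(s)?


Formula: Balance = PV*(1+r)^k - PMT*((1+r)^k - 1)/r
Growth: (1 + 0.0881)^2 = 1.183962
Accumulated factor: ((1+r)^k - 1)/r = 2.0881
Balance = $27,450.00 * 1.183962 - $8,437.65 * 2.0881
Balance = $14,881.09

$14,881.09


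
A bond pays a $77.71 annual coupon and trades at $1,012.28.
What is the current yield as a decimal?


Formula: Current yield = annual coupon / price
Substituting: CY = $77.71 / $1,012.28
CY = 0.076767

0.076767


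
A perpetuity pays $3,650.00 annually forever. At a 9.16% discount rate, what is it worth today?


Formula: PV = C / r
Substituting: PV = $3,650.00 / 0.0916
PV = $39,847.16

$39,847.16


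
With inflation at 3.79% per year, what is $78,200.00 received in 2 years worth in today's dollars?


Formula: Real value = nominal / (1 + inflation)^years
Price level: (1 + 0.0379)^2 = 1.077236
Real value = $78,200.00 / 1.077236 = $72,593.16

$72,593.16


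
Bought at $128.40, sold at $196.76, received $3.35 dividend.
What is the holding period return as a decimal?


Formula: HPR = (P1 - P0 + D) / P0
Gain: $196.76 - $128.40 + $3.35 = $71.71
HPR = $71.71 / $128.40 = 0.5585

0.5585


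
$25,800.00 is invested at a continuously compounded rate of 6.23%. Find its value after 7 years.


Formula: FV = P * e^(r*t)
Exponent: r*t = 0.0623 * 7 = 0.4361
e^(0.4361) = 1.546663
FV = $25,800.00 * 1.546663 = $39,903.92

$39,903.92


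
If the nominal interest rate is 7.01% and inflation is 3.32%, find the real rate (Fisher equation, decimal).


Formula: (1 + r_real) = (1 + r_nom) / (1 + inflation)
Substituting: (1 + r_real) = 1.0701 / 1.0332
(1 + r_real) = 1.035714
r_real = 1.035714 - 1 = 0.035714

0.035714


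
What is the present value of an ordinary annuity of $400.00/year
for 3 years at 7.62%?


Formula: PV = PMT * (1 - (1+r)^(-n)) / r
Discount factor: (1 + 0.0762)^(-3) = 0.802271
Bracket: 1 - 0.802271 = 0.197729
PV = $400.00 * 0.197729 / 0.0762 = $1,037.95

$1,037.95


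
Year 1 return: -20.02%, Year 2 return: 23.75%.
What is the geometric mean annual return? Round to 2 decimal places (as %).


Formula: Geometric mean = ((1+r1)*(1+r2))^(1/2) - 1
Product: (1 + -0.2002) * (1 + 0.2375) = 0.7998 * 1.2375 = 0.989753
Square root: 0.989753^0.5 = 0.994863
Geometric mean = 0.994863 - 1 = -0.005137
As percentage: -0.51%

-0.51%


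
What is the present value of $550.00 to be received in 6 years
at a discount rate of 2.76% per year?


Formula: PV = FV / (1 + r)^n
Substituting: PV = $550.00 / (1 + 0.0276)^6
Discount factor: (1.0276)^6 = 1.177456
PV = $550.00 / 1.177456 = $467.11

$467.11


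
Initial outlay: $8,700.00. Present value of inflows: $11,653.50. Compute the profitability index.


Formula: PI = PV(cash flows) / initial investment
Substituting: PI = $11,653.50 / $8,700.00
PI = 1.3395

1.3395


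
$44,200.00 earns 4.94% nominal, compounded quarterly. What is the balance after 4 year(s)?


Formula: FV = P * (1 + r/m)^(m*t)
Period rate: r/m = 0.0494 / 4 = 0.01235
Total periods: m*t = 4 * 4 = 16
Growth factor: (1 + 0.01235)^16 = 1.217001
FV = $44,200.00 * 1.217001 = $53,791.45

$53,791.45


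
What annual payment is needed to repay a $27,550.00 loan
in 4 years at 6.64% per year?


Formula: PMT = PV * r / (1 - (1+r)^(-n))
Denominator: 1 - (1 + 0.0664)^(-4) = 0.226751
Numerator: $27,550.00 * 0.0664 = 1829.32
PMT = 1829.32 / 0.226751 = $8,067.53

$8,067.53


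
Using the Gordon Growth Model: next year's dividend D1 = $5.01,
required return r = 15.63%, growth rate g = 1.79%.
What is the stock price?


Formula: P = D1 / (r - g)
Spread: r - g = 0.1563 - 0.0179 = 0.1384
Substituting: P = $5.01 / 0.1384
P = $36.20

$36.20


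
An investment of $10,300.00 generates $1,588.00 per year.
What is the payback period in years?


Formula: Payback = investment / annual cash flow
Substituting: Payback = $10,300.00 / $1,588.00
Payback = 6.4861 years

6.4861 years


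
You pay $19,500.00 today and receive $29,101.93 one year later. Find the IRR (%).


Formula: IRR = C1/C0 - 1
Substituting: IRR = $29,101.93 / $19,500.00 - 1
Ratio: 1.492407 - 1 = 0.492407
IRR = 49.2407%

49.2407%


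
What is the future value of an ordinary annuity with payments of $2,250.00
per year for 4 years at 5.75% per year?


Formula: FV = PMT * ((1+r)^n - 1) / r
Growth factor: (1 + 0.0575)^4 = 1.250609
Numerator: 1.250609 - 1 = 0.250609
FV = $2,250.00 * 0.250609 / 0.0575 = $9,806.43

$9,806.43


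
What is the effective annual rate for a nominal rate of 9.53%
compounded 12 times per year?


Formula: EAR = (1 + r/m)^m - 1
Period rate: r/m = 0.0953 / 12 = 0.007942
Compounding: (1 + 0.007942)^12 = 1.099575
EAR = 1.099575 - 1 = 0.099575

0.099575


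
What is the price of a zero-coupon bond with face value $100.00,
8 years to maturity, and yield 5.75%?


Formula: Price = FV / (1 + r)^n
Substituting: Price = $100.00 / (1 + 0.0575)^8
Discount factor: (1.0575)^8 = 1.564023
Price = $100.00 / 1.564023 = $63.94

$63.94


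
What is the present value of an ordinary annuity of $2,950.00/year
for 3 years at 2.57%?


Formula: PV = PMT * (1 - (1+r)^(-n)) / r
Discount factor: (1 + 0.0257)^(-3) = 0.9267
Bracket: 1 - 0.9267 = 0.0733
PV = $2,950.00 * 0.0733 / 0.0257 = $8,413.87

$8,413.87


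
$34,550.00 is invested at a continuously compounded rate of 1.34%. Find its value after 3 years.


Formula: FV = P * e^(r*t)
Exponent: r*t = 0.0134 * 3 = 0.0402
e^(0.0402) = 1.041019
FV = $34,550.00 * 1.041019 = $35,967.20

$35,967.20


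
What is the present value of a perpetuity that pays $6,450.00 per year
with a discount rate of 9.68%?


Formula: PV = C / r
Substituting: PV = $6,450.00 / 0.0968
PV = $66,632.23

$66,632.23


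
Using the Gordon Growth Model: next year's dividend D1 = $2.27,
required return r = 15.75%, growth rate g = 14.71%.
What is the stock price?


Formula: P = D1 / (r - g)
Spread: r - g = 0.1575 - 0.1471 = 0.0104
Substituting: P = $2.27 / 0.0104
P = $218.27

$218.27


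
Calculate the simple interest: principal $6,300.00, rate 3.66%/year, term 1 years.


Formula: I = P * r * t
Substituting: I = $6,300.00 * 0.0366 * 1
Step: I = $6,300.00 * 0.0366
I = $230.58

$230.58


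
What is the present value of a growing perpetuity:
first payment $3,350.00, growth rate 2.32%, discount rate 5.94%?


Formula: PV = C / (r - g)
Spread: r - g = 0.0594 - 0.0232 = 0.0362
Substituting: PV = $3,350.00 / 0.0362
PV = $92,541.44

$92,541.44


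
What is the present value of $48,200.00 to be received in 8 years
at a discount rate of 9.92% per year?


Formula: PV = FV / (1 + r)^n
Substituting: PV = $48,200.00 / (1 + 0.0992)^8
Discount factor: (1.0992)^8 = 2.131149
PV = $48,200.00 / 2.131149 = $22,616.91

$22,616.91


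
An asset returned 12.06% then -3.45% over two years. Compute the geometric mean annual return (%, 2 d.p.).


Formula: Geometric mean = ((1+r1)*(1+r2))^(1/2) - 1
Product: (1 + 0.1206) * (1 + -0.0345) = 1.1206 * 0.9655 = 1.081939
Square root: 1.081939^0.5 = 1.040163
Geometric mean = 1.040163 - 1 = 0.040163
As percentage: 4.02%

4.02%


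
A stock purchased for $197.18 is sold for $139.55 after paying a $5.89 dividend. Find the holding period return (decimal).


Formula: HPR = (P1 - P0 + D) / P0
Gain: $139.55 - $197.18 + $5.89 = -$51.74
HPR = -$51.74 / $197.18 = -0.2624

-0.2624


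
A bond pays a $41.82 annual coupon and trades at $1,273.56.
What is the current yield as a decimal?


Formula: Current yield = annual coupon / price
Substituting: CY = $41.82 / $1,273.56
CY = 0.032837

0.032837


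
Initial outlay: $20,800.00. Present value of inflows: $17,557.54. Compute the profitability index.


Formula: PI = PV(cash flows) / initial investment
Substituting: PI = $17,557.54 / $20,800.00
PI = 0.8441

0.8441


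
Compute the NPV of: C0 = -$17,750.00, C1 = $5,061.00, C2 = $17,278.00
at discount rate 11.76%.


Formula: NPV = C0 + C1/(1+r) + C2/(1+r)^2
Discount C1: $5,061.00 / (1 + 0.1176) = $4,528.45
Discount C2: $17,278.00 / (1 + 0.1176)^2 = $13,833.14
NPV = -$17,750.00 + $4,528.45 + $13,833.14 = $611.59

$611.59


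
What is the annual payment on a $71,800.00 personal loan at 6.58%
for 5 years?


Formula: PMT = PV * r / (1 - (1+r)^(-n))
Denominator: 1 - (1 + 0.0658)^(-5) = 0.272854
Numerator: $71,800.00 * 0.0658 = 4724.44
PMT = 4724.44 / 0.272854 = $17,314.88

$17,314.88


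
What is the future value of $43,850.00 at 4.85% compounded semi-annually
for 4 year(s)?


Formula: FV = P * (1 + r/m)^(m*t)
Period rate: r/m = 0.0485 / 2 = 0.02425
Total periods: m*t = 2 * 4 = 8
Growth factor: (1 + 0.02425)^8 = 1.211289
FV = $43,850.00 * 1.211289 = $53,115.02

$53,115.02


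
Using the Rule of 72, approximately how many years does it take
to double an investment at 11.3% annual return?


Formula: Years ≈ 72 / r
Substituting: Years ≈ 72 / 11.3
Years ≈ 6.4

6.4 years


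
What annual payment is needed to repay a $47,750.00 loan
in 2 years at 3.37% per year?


Formula: PMT = PV * r / (1 - (1+r)^(-n))
Denominator: 1 - (1 + 0.0337)^(-2) = 0.06414
Numerator: $47,750.00 * 0.0337 = 1609.175
PMT = 1609.175 / 0.06414 = $25,088.55

$25,088.55


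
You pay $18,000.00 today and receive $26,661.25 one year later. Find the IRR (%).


Formula: IRR = C1/C0 - 1
Substituting: IRR = $26,661.25 / $18,000.00 - 1
Ratio: 1.481181 - 1 = 0.481181
IRR = 48.1181%

48.1181%


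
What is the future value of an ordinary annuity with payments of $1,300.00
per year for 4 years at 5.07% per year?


Formula: FV = PMT * ((1+r)^n - 1) / r
Growth factor: (1 + 0.0507)^4 = 1.218751
Numerator: 1.218751 - 1 = 0.218751
FV = $1,300.00 * 0.218751 / 0.0507 = $5,609.00

$5,609.00


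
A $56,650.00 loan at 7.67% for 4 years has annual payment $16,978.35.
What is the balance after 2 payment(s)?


Formula: Balance = PV*(1+r)^k - PMT*((1+r)^k - 1)/r
Growth: (1 + 0.0767)^2 = 1.159283
Accumulated factor: ((1+r)^k - 1)/r = 2.0767
Balance = $56,650.00 * 1.159283 - $16,978.35 * 2.0767
Balance = $30,414.44

$30,414.44


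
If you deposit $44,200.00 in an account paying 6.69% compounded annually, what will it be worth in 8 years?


Formula: FV = P * (1 + r)^n
Substituting: FV = $44,200.00 * (1 + 0.0669)^8
Growth factor: (1.0669)^8 = 1.678764
FV = $44,200.00 * 1.678764 = $74,201.38

$74,201.38


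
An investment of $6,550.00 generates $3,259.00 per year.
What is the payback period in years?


Formula: Payback = investment / annual cash flow
Substituting: Payback = $6,550.00 / $3,259.00
Payback = 2.0098 years

2.0098 years


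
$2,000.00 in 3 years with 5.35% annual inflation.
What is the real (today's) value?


Formula: Real value = nominal / (1 + inflation)^years
Price level: (1 + 0.0535)^3 = 1.16924
Real value = $2,000.00 / 1.16924 = $1,710.51

$1,710.51


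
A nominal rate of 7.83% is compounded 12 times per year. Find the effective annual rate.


Formula: EAR = (1 + r/m)^m - 1
Period rate: r/m = 0.0783 / 12 = 0.006525
Compounding: (1 + 0.006525)^12 = 1.081172
EAR = 1.081172 - 1 = 0.081172

0.081172


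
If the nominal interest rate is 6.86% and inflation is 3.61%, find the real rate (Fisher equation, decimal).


Formula: (1 + r_real) = (1 + r_nom) / (1 + inflation)
Substituting: (1 + r_real) = 1.0686 / 1.0361
(1 + r_real) = 1.031368
r_real = 1.031368 - 1 = 0.031368

0.031368


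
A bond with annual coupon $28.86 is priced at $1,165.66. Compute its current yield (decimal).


Formula: Current yield = annual coupon / price
Substituting: CY = $28.86 / $1,165.66
CY = 0.024759

0.024759


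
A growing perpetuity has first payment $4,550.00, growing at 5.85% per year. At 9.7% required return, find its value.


Formula: PV = C / (r - g)
Spread: r - g = 0.097 - 0.0585 = 0.0385
Substituting: PV = $4,550.00 / 0.0385
PV = $118,181.82

$118,181.82


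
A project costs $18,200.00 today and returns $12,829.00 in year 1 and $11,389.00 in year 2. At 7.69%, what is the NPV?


Formula: NPV = C0 + C1/(1+r) + C2/(1+r)^2
Discount C1: $12,829.00 / (1 + 0.0769) = $11,912.90
Discount C2: $11,389.00 / (1 + 0.0769)^2 = $9,820.53
NPV = -$18,200.00 + $11,912.90 + $9,820.53 = $3,533.43

$3,533.43


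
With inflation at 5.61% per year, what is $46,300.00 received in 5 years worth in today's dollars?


Formula: Real value = nominal / (1 + inflation)^years
Price level: (1 + 0.0561)^5 = 1.313788
Real value = $46,300.00 / 1.313788 = $35,241.61

$35,241.61


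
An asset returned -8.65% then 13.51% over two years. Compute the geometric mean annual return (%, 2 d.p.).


Formula: Geometric mean = ((1+r1)*(1+r2))^(1/2) - 1
Product: (1 + -0.0865) * (1 + 0.1351) = 0.9135 * 1.1351 = 1.036914
Square root: 1.036914^0.5 = 1.01829
Geometric mean = 1.01829 - 1 = 0.01829
As percentage: 1.83%

1.83%


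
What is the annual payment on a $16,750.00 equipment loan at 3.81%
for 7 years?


Formula: PMT = PV * r / (1 - (1+r)^(-n))
Denominator: 1 - (1 + 0.0381)^(-7) = 0.230293
Numerator: $16,750.00 * 0.0381 = 638.175
PMT = 638.175 / 0.230293 = $2,771.15

$2,771.15


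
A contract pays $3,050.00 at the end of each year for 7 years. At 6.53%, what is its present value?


Formula: PV = PMT * (1 - (1+r)^(-n)) / r
Discount factor: (1 + 0.0653)^(-7) = 0.642239
Bracket: 1 - 0.642239 = 0.357761
PV = $3,050.00 * 0.357761 / 0.0653 = $16,710.13

$16,710.13


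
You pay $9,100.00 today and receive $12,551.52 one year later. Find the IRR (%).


Formula: IRR = C1/C0 - 1
Substituting: IRR = $12,551.52 / $9,100.00 - 1
Ratio: 1.379288 - 1 = 0.379288
IRR = 37.9288%

37.9288%


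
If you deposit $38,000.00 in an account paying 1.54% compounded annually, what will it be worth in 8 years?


Formula: FV = P * (1 + r)^n
Substituting: FV = $38,000.00 * (1 + 0.0154)^8
Growth factor: (1.0154)^8 = 1.130049
FV = $38,000.00 * 1.130049 = $42,941.86

$42,941.86


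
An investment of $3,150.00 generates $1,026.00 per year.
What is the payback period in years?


Formula: Payback = investment / annual cash flow
Substituting: Payback = $3,150.00 / $1,026.00
Payback = 3.0702 years

3.0702 years


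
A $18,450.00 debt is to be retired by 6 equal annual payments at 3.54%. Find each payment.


Formula: PMT = PV * r / (1 - (1+r)^(-n))
Denominator: 1 - (1 + 0.0354)^(-6) = 0.188383
Numerator: $18,450.00 * 0.0354 = 653.13
PMT = 653.13 / 0.188383 = $3,467.03

$3,467.03


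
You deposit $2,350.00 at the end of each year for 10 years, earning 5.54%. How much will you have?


Formula: FV = PMT * ((1+r)^n - 1) / r
Growth factor: (1 + 0.0554)^10 = 1.714632
Numerator: 1.714632 - 1 = 0.714632
FV = $2,350.00 * 0.714632 / 0.0554 = $30,313.81

$30,313.81


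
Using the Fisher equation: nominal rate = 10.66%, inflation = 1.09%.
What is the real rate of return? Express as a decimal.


Formula: (1 + r_real) = (1 + r_nom) / (1 + inflation)
Substituting: (1 + r_real) = 1.1066 / 1.0109
(1 + r_real) = 1.094668
r_real = 1.094668 - 1 = 0.094668

0.094668


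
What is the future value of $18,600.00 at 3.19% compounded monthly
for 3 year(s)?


Formula: FV = P * (1 + r/m)^(m*t)
Period rate: r/m = 0.0319 / 12 = 0.002658
Total periods: m*t = 12 * 3 = 36
Growth factor: (1 + 0.002658)^36 = 1.100289
FV = $18,600.00 * 1.100289 = $20,465.38

$20,465.38


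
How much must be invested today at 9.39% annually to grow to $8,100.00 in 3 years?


Formula: PV = FV / (1 + r)^n
Substituting: PV = $8,100.00 / (1 + 0.0939)^3
Discount factor: (1.0939)^3 = 1.30898
PV = $8,100.00 / 1.30898 = $6,188.03

$6,188.03


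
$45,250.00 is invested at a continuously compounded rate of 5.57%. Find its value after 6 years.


Formula: FV = P * e^(r*t)
Exponent: r*t = 0.0557 * 6 = 0.3342
e^(0.3342) = 1.396822
FV = $45,250.00 * 1.396822 = $63,206.22

$63,206.22


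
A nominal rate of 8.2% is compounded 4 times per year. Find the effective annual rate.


Formula: EAR = (1 + r/m)^m - 1
Period rate: r/m = 0.082 / 4 = 0.0205
Compounding: (1 + 0.0205)^4 = 1.084556
EAR = 1.084556 - 1 = 0.084556

0.084556


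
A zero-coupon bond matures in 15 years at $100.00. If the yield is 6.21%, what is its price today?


Formula: Price = FV / (1 + r)^n
Substituting: Price = $100.00 / (1 + 0.0621)^15
Discount factor: (1.0621)^15 = 2.468773
Price = $100.00 / 2.468773 = $40.51

$40.51


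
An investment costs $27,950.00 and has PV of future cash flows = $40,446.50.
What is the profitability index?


Formula: PI = PV(cash flows) / initial investment
Substituting: PI = $40,446.50 / $27,950.00
PI = 1.4471

1.4471


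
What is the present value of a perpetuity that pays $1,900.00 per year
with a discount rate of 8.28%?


Formula: PV = C / r
Substituting: PV = $1,900.00 / 0.0828
PV = $22,946.86

$22,946.86


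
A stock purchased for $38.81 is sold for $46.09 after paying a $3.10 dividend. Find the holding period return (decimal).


Formula: HPR = (P1 - P0 + D) / P0
Gain: $46.09 - $38.81 + $3.10 = $10.38
HPR = $10.38 / $38.81 = 0.2675

0.2675


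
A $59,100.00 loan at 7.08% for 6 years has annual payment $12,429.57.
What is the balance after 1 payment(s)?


Formula: Balance = PV*(1+r)^k - PMT*((1+r)^k - 1)/r
Growth: (1 + 0.0708)^1 = 1.0708
Accumulated factor: ((1+r)^k - 1)/r = 1.0
Balance = $59,100.00 * 1.0708 - $12,429.57 * 1.0
Balance = $50,854.71

$50,854.71


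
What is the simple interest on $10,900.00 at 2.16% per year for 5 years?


Formula: I = P * r * t
Substituting: I = $10,900.00 * 0.0216 * 5
Step: I = $10,900.00 * 0.108
I = $1,177.20

$1,177.20


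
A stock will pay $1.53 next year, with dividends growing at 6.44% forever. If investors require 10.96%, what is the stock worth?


Formula: P = D1 / (r - g)
Spread: r - g = 0.1096 - 0.0644 = 0.0452
Substituting: P = $1.53 / 0.0452
P = $33.85

$33.85


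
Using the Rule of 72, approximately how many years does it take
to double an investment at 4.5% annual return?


Formula: Years ≈ 72 / r
Substituting: Years ≈ 72 / 4.5
Years ≈ 16.0

16.0 years


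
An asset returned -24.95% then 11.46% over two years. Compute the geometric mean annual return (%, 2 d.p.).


Formula: Geometric mean = ((1+r1)*(1+r2))^(1/2) - 1
Product: (1 + -0.2495) * (1 + 0.1146) = 0.7505 * 1.1146 = 0.836507
Square root: 0.836507^0.5 = 0.914608
Geometric mean = 0.914608 - 1 = -0.085392
As percentage: -8.54%

-8.54%


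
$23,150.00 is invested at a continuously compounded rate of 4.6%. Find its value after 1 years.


Formula: FV = P * e^(r*t)
Exponent: r*t = 0.046 * 1 = 0.046
e^(0.046) = 1.047074
FV = $23,150.00 * 1.047074 = $24,239.77

$24,239.77


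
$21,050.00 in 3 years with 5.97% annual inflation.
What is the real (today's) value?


Formula: Real value = nominal / (1 + inflation)^years
Price level: (1 + 0.0597)^3 = 1.190005
Real value = $21,050.00 / 1.190005 = $17,689.00

$17,689.00


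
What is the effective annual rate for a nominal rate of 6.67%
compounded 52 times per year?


Formula: EAR = (1 + r/m)^m - 1
Period rate: r/m = 0.0667 / 52 = 0.001283
Compounding: (1 + 0.001283)^52 = 1.068929
EAR = 1.068929 - 1 = 0.068929

0.068929


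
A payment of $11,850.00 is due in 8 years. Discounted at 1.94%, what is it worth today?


Formula: PV = FV / (1 + r)^n
Substituting: PV = $11,850.00 / (1 + 0.0194)^8
Discount factor: (1.0194)^8 = 1.166157
PV = $11,850.00 / 1.166157 = $10,161.58

$10,161.58


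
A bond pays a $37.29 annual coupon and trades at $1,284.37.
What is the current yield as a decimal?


Formula: Current yield = annual coupon / price
Substituting: CY = $37.29 / $1,284.37
CY = 0.029034

0.029034


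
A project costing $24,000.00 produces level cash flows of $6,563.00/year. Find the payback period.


Formula: Payback = investment / annual cash flow
Substituting: Payback = $24,000.00 / $6,563.00
Payback = 3.6569 years

3.6569 years


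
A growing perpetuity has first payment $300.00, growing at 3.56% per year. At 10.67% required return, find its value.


Formula: PV = C / (r - g)
Spread: r - g = 0.1067 - 0.0356 = 0.0711
Substituting: PV = $300.00 / 0.0711
PV = $4,219.41

$4,219.41


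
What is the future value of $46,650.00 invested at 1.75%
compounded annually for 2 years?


Formula: FV = P * (1 + r)^n
Substituting: FV = $46,650.00 * (1 + 0.0175)^2
Growth factor: (1.0175)^2 = 1.035306
FV = $46,650.00 * 1.035306 = $48,297.04

$48,297.04


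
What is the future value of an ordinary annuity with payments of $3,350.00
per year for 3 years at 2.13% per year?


Formula: FV = PMT * ((1+r)^n - 1) / r
Growth factor: (1 + 0.0213)^3 = 1.065271
Numerator: 1.065271 - 1 = 0.065271
FV = $3,350.00 * 0.065271 / 0.0213 = $10,265.58

$10,265.58


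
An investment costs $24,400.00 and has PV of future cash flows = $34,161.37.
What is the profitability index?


Formula: PI = PV(cash flows) / initial investment
Substituting: PI = $34,161.37 / $24,400.00
PI = 1.4001

1.4001


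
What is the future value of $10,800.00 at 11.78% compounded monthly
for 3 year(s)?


Formula: FV = P * (1 + r/m)^(m*t)
Period rate: r/m = 0.1178 / 12 = 0.009817
Total periods: m*t = 12 * 3 = 36
Growth factor: (1 + 0.009817)^36 = 1.421449
FV = $10,800.00 * 1.421449 = $15,351.65

$15,351.65


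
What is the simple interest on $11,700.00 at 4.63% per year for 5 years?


Formula: I = P * r * t
Substituting: I = $11,700.00 * 0.0463 * 5
Step: I = $11,700.00 * 0.2315
I = $2,708.55

$2,708.55


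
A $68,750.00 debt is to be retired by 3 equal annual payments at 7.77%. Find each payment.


Formula: PMT = PV * r / (1 - (1+r)^(-n))
Denominator: 1 - (1 + 0.0777)^(-3) = 0.201074
Numerator: $68,750.00 * 0.0777 = 5341.875
PMT = 5341.875 / 0.201074 = $26,566.66

$26,566.66


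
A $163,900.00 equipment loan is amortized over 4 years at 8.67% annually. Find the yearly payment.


Formula: PMT = PV * r / (1 - (1+r)^(-n))
Denominator: 1 - (1 + 0.0867)^(-4) = 0.28293
Numerator: $163,900.00 * 0.0867 = 14210.13
PMT = 14210.13 / 0.28293 = $50,224.83

$50,224.83


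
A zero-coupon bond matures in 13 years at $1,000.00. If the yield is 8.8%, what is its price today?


Formula: Price = FV / (1 + r)^n
Substituting: Price = $1,000.00 / (1 + 0.088)^13
Discount factor: (1.088)^13 = 2.993475
Price = $1,000.00 / 2.993475 = $334.06

$334.06


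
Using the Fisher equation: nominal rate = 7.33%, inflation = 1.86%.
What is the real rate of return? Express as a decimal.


Formula: (1 + r_real) = (1 + r_nom) / (1 + inflation)
Substituting: (1 + r_real) = 1.0733 / 1.0186
(1 + r_real) = 1.053701
r_real = 1.053701 - 1 = 0.053701

0.053701


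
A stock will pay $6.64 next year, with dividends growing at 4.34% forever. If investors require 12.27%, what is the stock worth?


Formula: P = D1 / (r - g)
Spread: r - g = 0.1227 - 0.0434 = 0.0793
Substituting: P = $6.64 / 0.0793
P = $83.73

$83.73


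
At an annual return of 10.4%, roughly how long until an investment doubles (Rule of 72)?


Formula: Years ≈ 72 / r
Substituting: Years ≈ 72 / 10.4
Years ≈ 6.9

6.9 years


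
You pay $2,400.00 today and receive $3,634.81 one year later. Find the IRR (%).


Formula: IRR = C1/C0 - 1
Substituting: IRR = $3,634.81 / $2,400.00 - 1
Ratio: 1.514504 - 1 = 0.514504
IRR = 51.4504%

51.4504%


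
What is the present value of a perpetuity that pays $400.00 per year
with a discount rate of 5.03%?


Formula: PV = C / r
Substituting: PV = $400.00 / 0.0503
PV = $7,952.29

$7,952.29


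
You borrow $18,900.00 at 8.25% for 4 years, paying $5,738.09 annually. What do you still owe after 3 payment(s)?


Formula: Balance = PV*(1+r)^k - PMT*((1+r)^k - 1)/r
Growth: (1 + 0.0825)^3 = 1.26848
Accumulated factor: ((1+r)^k - 1)/r = 3.254306
Balance = $18,900.00 * 1.26848 - $5,738.09 * 3.254306
Balance = $5,300.77

$5,300.77


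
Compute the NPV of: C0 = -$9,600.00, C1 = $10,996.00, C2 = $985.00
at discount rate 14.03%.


Formula: NPV = C0 + C1/(1+r) + C2/(1+r)^2
Discount C1: $10,996.00 / (1 + 0.1403) = $9,643.08
Discount C2: $985.00 / (1 + 0.1403)^2 = $757.53
NPV = -$9,600.00 + $9,643.08 + $757.53 = $800.60

$800.60


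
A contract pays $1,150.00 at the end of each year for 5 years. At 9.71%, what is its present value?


Formula: PV = PMT * (1 - (1+r)^(-n)) / r
Discount factor: (1 + 0.0971)^(-5) = 0.629171
Bracket: 1 - 0.629171 = 0.370829
PV = $1,150.00 * 0.370829 / 0.0971 = $4,391.89

$4,391.89


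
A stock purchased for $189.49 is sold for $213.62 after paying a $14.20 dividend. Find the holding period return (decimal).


Formula: HPR = (P1 - P0 + D) / P0
Gain: $213.62 - $189.49 + $14.20 = $38.33
HPR = $38.33 / $189.49 = 0.2023

0.2023


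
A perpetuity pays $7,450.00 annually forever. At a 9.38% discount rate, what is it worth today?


Formula: PV = C / r
Substituting: PV = $7,450.00 / 0.0938
PV = $79,424.31

$79,424.31


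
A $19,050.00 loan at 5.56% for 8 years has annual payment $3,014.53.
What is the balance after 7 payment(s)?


Formula: Balance = PV*(1+r)^k - PMT*((1+r)^k - 1)/r
Growth: (1 + 0.0556)^7 = 1.46048
Accumulated factor: ((1+r)^k - 1)/r = 8.282018
Balance = $19,050.00 * 1.46048 - $3,014.53 * 8.282018
Balance = $2,855.76

$2,855.76


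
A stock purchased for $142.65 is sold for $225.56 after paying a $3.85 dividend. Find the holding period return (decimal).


Formula: HPR = (P1 - P0 + D) / P0
Gain: $225.56 - $142.65 + $3.85 = $86.76
HPR = $86.76 / $142.65 = 0.6082

0.6082


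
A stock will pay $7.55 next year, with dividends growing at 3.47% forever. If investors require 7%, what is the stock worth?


Formula: P = D1 / (r - g)
Spread: r - g = 0.07 - 0.0347 = 0.0353
Substituting: P = $7.55 / 0.0353
P = $213.88

$213.88


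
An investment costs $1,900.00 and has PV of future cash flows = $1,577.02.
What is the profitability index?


Formula: PI = PV(cash flows) / initial investment
Substituting: PI = $1,577.02 / $1,900.00
PI = 0.83

0.83


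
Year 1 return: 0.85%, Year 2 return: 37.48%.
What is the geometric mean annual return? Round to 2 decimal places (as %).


Formula: Geometric mean = ((1+r1)*(1+r2))^(1/2) - 1
Product: (1 + 0.0085) * (1 + 0.3748) = 1.0085 * 1.3748 = 1.386486
Square root: 1.386486^0.5 = 1.177491
Geometric mean = 1.177491 - 1 = 0.177491
As percentage: 17.75%

17.75%


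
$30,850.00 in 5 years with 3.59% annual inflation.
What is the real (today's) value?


Formula: Real value = nominal / (1 + inflation)^years
Price level: (1 + 0.0359)^5 = 1.192859
Real value = $30,850.00 / 1.192859 = $25,862.23

$25,862.23


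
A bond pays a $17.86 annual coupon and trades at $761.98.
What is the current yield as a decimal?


Formula: Current yield = annual coupon / price
Substituting: CY = $17.86 / $761.98
CY = 0.023439

0.023439


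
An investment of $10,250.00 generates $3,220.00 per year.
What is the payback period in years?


Formula: Payback = investment / annual cash flow
Substituting: Payback = $10,250.00 / $3,220.00
Payback = 3.1832 years

3.1832 years


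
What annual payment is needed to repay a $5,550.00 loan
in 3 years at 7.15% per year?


Formula: PMT = PV * r / (1 - (1+r)^(-n))
Denominator: 1 - (1 + 0.0715)^(-3) = 0.187126
Numerator: $5,550.00 * 0.0715 = 396.825
PMT = 396.825 / 0.187126 = $2,120.64

$2,120.64


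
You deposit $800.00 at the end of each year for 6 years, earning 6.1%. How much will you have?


Formula: FV = PMT * ((1+r)^n - 1) / r
Growth factor: (1 + 0.061)^6 = 1.426567
Numerator: 1.426567 - 1 = 0.426567
FV = $800.00 * 0.426567 / 0.061 = $5,594.33

$5,594.33


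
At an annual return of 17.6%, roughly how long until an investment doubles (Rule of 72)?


Formula: Years ≈ 72 / r
Substituting: Years ≈ 72 / 17.6
Years ≈ 4.1

4.1 years


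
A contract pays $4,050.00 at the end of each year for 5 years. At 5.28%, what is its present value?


Formula: PV = PMT * (1 - (1+r)^(-n)) / r
Discount factor: (1 + 0.0528)^(-5) = 0.773162
Bracket: 1 - 0.773162 = 0.226838
PV = $4,050.00 * 0.226838 / 0.0528 = $17,399.49

$17,399.49


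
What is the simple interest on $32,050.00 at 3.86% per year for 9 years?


Formula: I = P * r * t
Substituting: I = $32,050.00 * 0.0386 * 9
Step: I = $32,050.00 * 0.3474
I = $11,134.17

$11,134.17


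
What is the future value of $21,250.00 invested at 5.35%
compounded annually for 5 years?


Formula: FV = P * (1 + r)^n
Substituting: FV = $21,250.00 * (1 + 0.0535)^5
Growth factor: (1.0535)^5 = 1.297695
FV = $21,250.00 * 1.297695 = $27,576.02

$27,576.02


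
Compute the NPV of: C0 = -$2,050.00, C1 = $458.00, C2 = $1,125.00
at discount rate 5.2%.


Formula: NPV = C0 + C1/(1+r) + C2/(1+r)^2
Discount C1: $458.00 / (1 + 0.052) = $435.36
Discount C2: $1,125.00 / (1 + 0.052)^2 = $1,016.53
NPV = -$2,050.00 + $435.36 + $1,016.53 = -$598.11

-$598.11


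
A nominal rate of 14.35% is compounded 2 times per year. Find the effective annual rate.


Formula: EAR = (1 + r/m)^m - 1
Period rate: r/m = 0.1435 / 2 = 0.07175
Compounding: (1 + 0.07175)^2 = 1.148648
EAR = 1.148648 - 1 = 0.148648

0.148648


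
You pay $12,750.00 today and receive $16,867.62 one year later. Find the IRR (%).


Formula: IRR = C1/C0 - 1
Substituting: IRR = $16,867.62 / $12,750.00 - 1
Ratio: 1.322951 - 1 = 0.322951
IRR = 32.2951%

32.2951%


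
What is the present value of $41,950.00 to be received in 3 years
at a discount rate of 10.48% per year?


Formula: PV = FV / (1 + r)^n
Substituting: PV = $41,950.00 / (1 + 0.1048)^3
Discount factor: (1.1048)^3 = 1.3485
PV = $41,950.00 / 1.3485 = $31,108.64

$31,108.64


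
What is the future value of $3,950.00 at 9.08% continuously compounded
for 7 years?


Formula: FV = P * e^(r*t)
Exponent: r*t = 0.0908 * 7 = 0.6356
e^(0.6356) = 1.888155
FV = $3,950.00 * 1.888155 = $7,458.21

$7,458.21


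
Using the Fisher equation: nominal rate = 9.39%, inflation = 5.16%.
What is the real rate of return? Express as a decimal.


Formula: (1 + r_real) = (1 + r_nom) / (1 + inflation)
Substituting: (1 + r_real) = 1.0939 / 1.0516
(1 + r_real) = 1.040224
r_real = 1.040224 - 1 = 0.040224

0.040224


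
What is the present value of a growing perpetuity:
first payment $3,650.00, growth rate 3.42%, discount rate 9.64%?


Formula: PV = C / (r - g)
Spread: r - g = 0.0964 - 0.0342 = 0.0622
Substituting: PV = $3,650.00 / 0.0622
PV = $58,681.67

$58,681.67


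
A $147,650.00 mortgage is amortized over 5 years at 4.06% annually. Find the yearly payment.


Formula: PMT = PV * r / (1 - (1+r)^(-n))
Denominator: 1 - (1 + 0.0406)^(-5) = 0.18044
Numerator: $147,650.00 * 0.0406 = 5994.59
PMT = 5994.59 / 0.18044 = $33,222.12

$33,222.12


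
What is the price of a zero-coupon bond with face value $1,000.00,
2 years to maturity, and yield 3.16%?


Formula: Price = FV / (1 + r)^n
Substituting: Price = $1,000.00 / (1 + 0.0316)^2
Discount factor: (1.0316)^2 = 1.064199
Price = $1,000.00 / 1.064199 = $939.67

$939.67


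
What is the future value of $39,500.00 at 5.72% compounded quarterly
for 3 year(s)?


Formula: FV = P * (1 + r/m)^(m*t)
Period rate: r/m = 0.0572 / 4 = 0.0143
Total periods: m*t = 4 * 3 = 12
Growth factor: (1 + 0.0143)^12 = 1.185761
FV = $39,500.00 * 1.185761 = $46,837.55

$46,837.55


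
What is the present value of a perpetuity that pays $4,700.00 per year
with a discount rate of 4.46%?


Formula: PV = C / r
Substituting: PV = $4,700.00 / 0.0446
PV = $105,381.17

$105,381.17


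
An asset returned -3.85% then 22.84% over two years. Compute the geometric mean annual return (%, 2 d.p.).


Formula: Geometric mean = ((1+r1)*(1+r2))^(1/2) - 1
Product: (1 + -0.0385) * (1 + 0.2284) = 0.9615 * 1.2284 = 1.181107
Square root: 1.181107^0.5 = 1.086787
Geometric mean = 1.086787 - 1 = 0.086787
As percentage: 8.68%

8.68%


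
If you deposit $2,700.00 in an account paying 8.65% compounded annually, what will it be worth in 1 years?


Formula: FV = P * (1 + r)^n
Substituting: FV = $2,700.00 * (1 + 0.0865)^1
Growth factor: (1.0865)^1 = 1.0865
FV = $2,700.00 * 1.0865 = $2,933.55

$2,933.55


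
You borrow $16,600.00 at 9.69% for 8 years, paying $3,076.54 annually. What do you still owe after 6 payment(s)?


Formula: Balance = PV*(1+r)^k - PMT*((1+r)^k - 1)/r
Growth: (1 + 0.0969)^6 = 1.741816
Accumulated factor: ((1+r)^k - 1)/r = 7.655478
Balance = $16,600.00 * 1.741816 - $3,076.54 * 7.655478
Balance = $5,361.76

$5,361.76


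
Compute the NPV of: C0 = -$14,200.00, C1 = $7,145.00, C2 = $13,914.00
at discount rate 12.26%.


Formula: NPV = C0 + C1/(1+r) + C2/(1+r)^2
Discount C1: $7,145.00 / (1 + 0.1226) = $6,364.69
Discount C2: $13,914.00 / (1 + 0.1226)^2 = $11,040.84
NPV = -$14,200.00 + $6,364.69 + $11,040.84 = $3,205.52

$3,205.52


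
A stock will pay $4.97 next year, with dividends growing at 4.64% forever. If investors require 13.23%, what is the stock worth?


Formula: P = D1 / (r - g)
Spread: r - g = 0.1323 - 0.0464 = 0.0859
Substituting: P = $4.97 / 0.0859
P = $57.86

$57.86
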